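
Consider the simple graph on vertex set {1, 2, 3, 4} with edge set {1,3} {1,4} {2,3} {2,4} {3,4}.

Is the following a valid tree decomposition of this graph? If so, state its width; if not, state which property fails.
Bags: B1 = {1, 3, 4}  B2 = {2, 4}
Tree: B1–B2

No — edge (3,2) lies in no bag.

A tree decomposition must satisfy three properties: every vertex lies in some bag; for every edge, both endpoints lie together in some bag; and for every vertex, the bags containing it form a connected subtree. Here edge (3,2) lies in no bag, so the decomposition is invalid.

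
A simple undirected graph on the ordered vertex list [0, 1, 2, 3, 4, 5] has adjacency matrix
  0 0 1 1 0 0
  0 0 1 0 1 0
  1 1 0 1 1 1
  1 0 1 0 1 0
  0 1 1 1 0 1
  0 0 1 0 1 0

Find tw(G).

2

A width-2 tree decomposition is:
Bags: B1 = {1, 2, 4}  B2 = {2, 3, 4}  B3 = {2, 4, 5}  B4 = {0, 2, 3}
Tree: B1–B2, B2–B3, B2–B4
Each bag holds 3 vertices, so the decomposition has width 2, which upper-bounds the treewidth. On the other hand G contains the 3-clique {0, 2, 3}. A clique must lie in a single bag of any decomposition, so no decomposition can have width below 2. Therefore the treewidth is 2.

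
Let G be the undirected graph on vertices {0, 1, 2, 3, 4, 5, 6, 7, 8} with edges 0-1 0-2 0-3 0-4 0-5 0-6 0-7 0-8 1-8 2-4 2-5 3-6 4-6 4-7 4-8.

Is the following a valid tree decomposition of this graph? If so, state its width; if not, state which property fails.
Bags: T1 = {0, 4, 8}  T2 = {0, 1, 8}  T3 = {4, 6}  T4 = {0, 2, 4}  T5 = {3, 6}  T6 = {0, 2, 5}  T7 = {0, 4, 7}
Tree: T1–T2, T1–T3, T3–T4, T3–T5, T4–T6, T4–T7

No — edge (0,6) lies in no bag.

A tree decomposition must satisfy three properties: every vertex lies in some bag; for every edge, both endpoints lie together in some bag; and for every vertex, the bags containing it form a connected subtree. Here edge (0,6) lies in no bag, so the decomposition is invalid.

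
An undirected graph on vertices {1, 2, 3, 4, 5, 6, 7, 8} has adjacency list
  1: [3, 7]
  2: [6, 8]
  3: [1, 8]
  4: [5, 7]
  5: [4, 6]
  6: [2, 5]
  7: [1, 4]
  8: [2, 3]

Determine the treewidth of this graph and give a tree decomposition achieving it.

Treewidth 2.
Bags: B1 = {1, 3, 8}  B2 = {1, 7, 8}  B3 = {4, 7, 8}  B4 = {4, 5, 8}  B5 = {5, 6, 8}  B6 = {2, 6, 8}
Tree: B1–B2, B2–B3, B3–B4, B4–B5, B5–B6

Each bag holds 3 vertices, so the decomposition has width 2, which upper-bounds the treewidth. The edges 8–3–1–7–4–5–6–2–8 form a cycle, so G is not a tree and its treewidth is at least 2. Combining the bounds, tw(G) = 2.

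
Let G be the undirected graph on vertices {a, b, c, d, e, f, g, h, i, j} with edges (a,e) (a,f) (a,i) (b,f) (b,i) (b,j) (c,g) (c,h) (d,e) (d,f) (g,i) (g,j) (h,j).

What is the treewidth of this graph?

2

A width-2 tree decomposition is:
Bags: B1 = {a, d, e}  B2 = {a, d, f}  B3 = {a, f, i}  B4 = {b, f, i}  B5 = {b, g, i}  B6 = {b, g, j}  B7 = {c, g, j}  B8 = {c, h, j}
Tree: B1–B2, B2–B3, B3–B4, B4–B5, B5–B6, B6–B7, B7–B8
Every bag has size at most 3, so the width is 3 − 1 = 2 and tw(G) ≤ 2. The edges e–d–f–a–e form a cycle, so G is not a tree and its treewidth is at least 2. Hence tw(G) = 2 exactly.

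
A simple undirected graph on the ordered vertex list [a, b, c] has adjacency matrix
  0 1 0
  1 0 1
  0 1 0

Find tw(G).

A width-1 tree decomposition is:
Bags: B1 = {b, c}  B2 = {a, b}
Tree: B1–B2
The largest bag has 2 vertices, giving width 1; this decomposition certifies tw(G) ≤ 1. Since G has at least one edge (e.g. b–c), it is not an edgeless graph, so tw(G) ≥ 1. Therefore the treewidth is 1.

1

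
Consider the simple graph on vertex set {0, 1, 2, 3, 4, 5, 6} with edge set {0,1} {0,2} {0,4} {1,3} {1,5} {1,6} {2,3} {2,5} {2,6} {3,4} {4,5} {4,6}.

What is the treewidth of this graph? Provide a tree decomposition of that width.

The largest bag has 4 vertices, giving width 3; this decomposition certifies tw(G) ≤ 3. For the lower bound: the 4 vertex sets {1,6}, {2,5}, {4}, {0} are disjoint, each induces a connected subgraph, and every pair is joined by at least one edge of G. Contracting each set to a single vertex therefore yields K_{4} as a minor, and since treewidth is minor-monotone, tw(G) ≥ tw(K_{4}) = 3. Combining the bounds, tw(G) = 3.

Treewidth 3.
One optimal decomposition is:
Bags: B1 = {1, 2, 4, 6}  B2 = {1, 2, 4, 5}  B3 = {0, 1, 2, 4}  B4 = {1, 2, 3, 4}
Tree: B1–B2, B2–B3, B3–B4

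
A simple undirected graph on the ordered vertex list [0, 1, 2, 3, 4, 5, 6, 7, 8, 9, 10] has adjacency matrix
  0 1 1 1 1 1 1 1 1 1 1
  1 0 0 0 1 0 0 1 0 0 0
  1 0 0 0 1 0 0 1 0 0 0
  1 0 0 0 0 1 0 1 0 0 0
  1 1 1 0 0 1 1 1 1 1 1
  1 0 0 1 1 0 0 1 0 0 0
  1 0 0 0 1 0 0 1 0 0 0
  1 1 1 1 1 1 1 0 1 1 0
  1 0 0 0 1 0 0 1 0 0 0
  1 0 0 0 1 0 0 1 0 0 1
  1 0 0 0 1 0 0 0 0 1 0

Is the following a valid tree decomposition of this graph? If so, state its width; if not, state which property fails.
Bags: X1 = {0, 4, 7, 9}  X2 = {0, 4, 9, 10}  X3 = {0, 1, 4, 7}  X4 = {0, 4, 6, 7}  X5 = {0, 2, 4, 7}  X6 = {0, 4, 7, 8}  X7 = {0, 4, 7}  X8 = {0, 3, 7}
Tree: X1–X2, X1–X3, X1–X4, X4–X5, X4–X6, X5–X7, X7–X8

No — vertex 5 appears in no bag.

A tree decomposition must satisfy three properties: every vertex lies in some bag; for every edge, both endpoints lie together in some bag; and for every vertex, the bags containing it form a connected subtree. Here vertex 5 appears in no bag, so the decomposition is invalid.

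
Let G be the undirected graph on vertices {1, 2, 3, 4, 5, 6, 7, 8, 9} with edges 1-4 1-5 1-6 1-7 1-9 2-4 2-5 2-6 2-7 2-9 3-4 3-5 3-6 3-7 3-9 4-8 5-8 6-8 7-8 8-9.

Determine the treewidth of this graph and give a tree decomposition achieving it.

Each bag holds 5 vertices, so the decomposition has width 4, which upper-bounds the treewidth. For the lower bound: the 5 vertex sets {3,4}, {6,8}, {2,5}, {1}, {7} are disjoint, each induces a connected subgraph, and every pair is joined by at least one edge of G. Contracting each set to a single vertex therefore yields K_{5} as a minor, and since treewidth is minor-monotone, tw(G) ≥ tw(K_{5}) = 4. Combining the bounds, tw(G) = 4.

Treewidth 4.
One such decomposition:
Bags: B1 = {1, 2, 3, 4, 8}  B2 = {1, 2, 3, 6, 8}  B3 = {1, 2, 3, 5, 8}  B4 = {1, 2, 3, 7, 8}  B5 = {1, 2, 3, 8, 9}
Tree: B1–B2, B2–B3, B3–B4, B4–B5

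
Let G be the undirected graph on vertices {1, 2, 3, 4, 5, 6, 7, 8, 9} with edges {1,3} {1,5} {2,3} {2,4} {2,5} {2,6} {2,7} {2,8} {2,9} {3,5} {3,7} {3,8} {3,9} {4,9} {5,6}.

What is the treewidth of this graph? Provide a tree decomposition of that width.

Treewidth 2.
One optimal decomposition is:
Bags: B1 = {2, 3, 5}  B2 = {2, 3, 8}  B3 = {2, 3, 9}  B4 = {1, 3, 5}  B5 = {2, 3, 7}  B6 = {2, 5, 6}  B7 = {2, 4, 9}
Tree: B1–B2, B2–B3, B1–B4, B3–B5, B1–B6, B3–B7

The largest bag has 3 vertices, giving width 2; this decomposition certifies tw(G) ≤ 2. Conversely, {1, 3, 5} is a clique of size 3, and the vertices of any clique must share a bag in every tree decomposition; so some bag has ≥ 3 vertices and tw(G) ≥ 2. Combining the bounds, tw(G) = 2.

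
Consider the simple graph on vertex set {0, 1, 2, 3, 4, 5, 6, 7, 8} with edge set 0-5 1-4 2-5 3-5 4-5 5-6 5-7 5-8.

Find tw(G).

A width-1 tree decomposition is:
Bags: B1 = {1, 4}  B2 = {4, 5}  B3 = {5, 7}  B4 = {0, 5}  B5 = {5, 6}  B6 = {5, 8}  B7 = {2, 5}  B8 = {3, 5}
Tree: B1–B2, B2–B3, B2–B4, B4–B5, B2–B6, B5–B7, B5–B8
The largest bag has 2 vertices, giving width 1; this decomposition certifies tw(G) ≤ 1. Since G has at least one edge (e.g. 4–1), it is not an edgeless graph, so tw(G) ≥ 1. The upper and lower bounds meet at 1, so that is the treewidth.

1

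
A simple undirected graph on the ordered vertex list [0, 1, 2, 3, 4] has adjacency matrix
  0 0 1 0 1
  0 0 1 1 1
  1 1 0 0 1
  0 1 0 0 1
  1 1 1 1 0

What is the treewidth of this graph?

2

A width-2 tree decomposition is:
Bags: B1 = {1, 2, 4}  B2 = {1, 3, 4}  B3 = {0, 2, 4}
Tree: B1–B2, B1–B3
Each bag holds 3 vertices, so the decomposition has width 2, which upper-bounds the treewidth. On the other hand G contains the 3-clique {0, 2, 4}. A clique must lie in a single bag of any decomposition, so no decomposition can have width below 2. The upper and lower bounds meet at 2, so that is the treewidth.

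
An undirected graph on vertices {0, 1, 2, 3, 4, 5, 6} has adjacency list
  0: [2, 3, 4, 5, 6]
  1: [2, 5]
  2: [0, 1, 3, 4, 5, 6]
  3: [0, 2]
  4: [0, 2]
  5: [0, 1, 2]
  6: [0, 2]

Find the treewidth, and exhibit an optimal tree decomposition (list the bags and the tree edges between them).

Treewidth 2.
Bags: B1 = {0, 2, 6}  B2 = {0, 2, 5}  B3 = {0, 2, 3}  B4 = {0, 2, 4}  B5 = {1, 2, 5}
Tree: B1–B2, B1–B3, B2–B4, B2–B5

The largest bag has 3 vertices, giving width 2; this decomposition certifies tw(G) ≤ 2. Conversely, {0, 2, 3} is a clique of size 3, and the vertices of any clique must share a bag in every tree decomposition; so some bag has ≥ 3 vertices and tw(G) ≥ 2. Combining the bounds, tw(G) = 2.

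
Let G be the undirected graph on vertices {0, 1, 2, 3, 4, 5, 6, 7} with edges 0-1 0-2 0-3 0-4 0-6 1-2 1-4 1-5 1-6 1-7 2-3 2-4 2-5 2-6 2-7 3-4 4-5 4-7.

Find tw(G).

3

A width-3 tree decomposition is:
Bags: B1 = {0, 1, 2, 4}  B2 = {0, 1, 2, 6}  B3 = {1, 2, 4, 7}  B4 = {1, 2, 4, 5}  B5 = {0, 2, 3, 4}
Tree: B1–B2, B1–B3, B3–B4, B1–B5
The largest bag has 4 vertices, giving width 3; this decomposition certifies tw(G) ≤ 3. Conversely, {0, 1, 2, 4} is a clique of size 4, and the vertices of any clique must share a bag in every tree decomposition; so some bag has ≥ 4 vertices and tw(G) ≥ 3. Therefore the treewidth is 3.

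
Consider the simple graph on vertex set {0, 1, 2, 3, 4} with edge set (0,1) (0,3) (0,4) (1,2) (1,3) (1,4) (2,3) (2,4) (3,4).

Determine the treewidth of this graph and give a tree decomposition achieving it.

Treewidth 3.
Bags: B1 = {0, 1, 3, 4}  B2 = {1, 2, 3, 4}
Tree: B1–B2

Each bag holds 4 vertices, so the decomposition has width 3, which upper-bounds the treewidth. For the lower bound, the 4 vertices {0, 1, 3, 4} are pairwise adjacent, and any tree decomposition puts a clique entirely inside one bag — forcing width ≥ 3. Hence tw(G) = 3 exactly.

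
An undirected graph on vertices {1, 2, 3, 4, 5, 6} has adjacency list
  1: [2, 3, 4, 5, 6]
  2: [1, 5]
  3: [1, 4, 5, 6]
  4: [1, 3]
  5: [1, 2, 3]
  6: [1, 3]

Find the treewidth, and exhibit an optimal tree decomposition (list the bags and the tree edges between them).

Each bag holds 3 vertices, so the decomposition has width 2, which upper-bounds the treewidth. Conversely, {1, 2, 5} is a clique of size 3, and the vertices of any clique must share a bag in every tree decomposition; so some bag has ≥ 3 vertices and tw(G) ≥ 2. The upper and lower bounds meet at 2, so that is the treewidth.

Treewidth 2.
One optimal decomposition is:
Bags: B1 = {1, 3, 4}  B2 = {1, 3, 5}  B3 = {1, 3, 6}  B4 = {1, 2, 5}
Tree: B1–B2, B2–B3, B2–B4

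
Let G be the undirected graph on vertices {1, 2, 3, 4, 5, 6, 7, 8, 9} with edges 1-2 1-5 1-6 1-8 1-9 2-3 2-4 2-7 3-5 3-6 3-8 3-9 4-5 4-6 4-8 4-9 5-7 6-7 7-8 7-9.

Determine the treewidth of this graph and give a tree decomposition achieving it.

Treewidth 4.
One optimal decomposition is:
Bags: B1 = {1, 3, 4, 5, 7}  B2 = {1, 3, 4, 7, 9}  B3 = {1, 3, 4, 6, 7}  B4 = {1, 3, 4, 7, 8}  B5 = {1, 2, 3, 4, 7}
Tree: B1–B2, B2–B3, B3–B4, B4–B5

The largest bag has 5 vertices, giving width 4; this decomposition certifies tw(G) ≤ 4. For the lower bound: the 5 vertex sets {4,5}, {7,9}, {3,6}, {1}, {8} are disjoint, each induces a connected subgraph, and every pair is joined by at least one edge of G. Contracting each set to a single vertex therefore yields K_{5} as a minor, and since treewidth is minor-monotone, tw(G) ≥ tw(K_{5}) = 4. Hence tw(G) = 4 exactly.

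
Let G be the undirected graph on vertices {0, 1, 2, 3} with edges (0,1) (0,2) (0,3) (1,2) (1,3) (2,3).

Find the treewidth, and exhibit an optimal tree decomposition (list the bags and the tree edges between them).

With just one bag of size 4, the width is 4 − 1 = 3, so tw(G) ≤ 3. On the other hand G contains the 4-clique {0, 1, 2, 3}. A clique must lie in a single bag of any decomposition, so no decomposition can have width below 3. The upper and lower bounds meet at 3, so that is the treewidth.

Treewidth 3.
One optimal decomposition is:
Bags: B1 = {0, 1, 2, 3}
Tree: (single bag)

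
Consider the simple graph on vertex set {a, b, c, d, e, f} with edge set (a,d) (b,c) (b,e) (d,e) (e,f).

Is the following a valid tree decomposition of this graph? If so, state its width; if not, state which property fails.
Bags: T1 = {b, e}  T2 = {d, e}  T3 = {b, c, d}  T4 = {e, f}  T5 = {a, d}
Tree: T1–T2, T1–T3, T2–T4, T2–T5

A tree decomposition must satisfy three properties: every vertex lies in some bag; for every edge, both endpoints lie together in some bag; and for every vertex, the bags containing it form a connected subtree. Here bags containing vertex d are not connected in the tree, so the decomposition is invalid.

No — bags containing vertex d are not connected in the tree.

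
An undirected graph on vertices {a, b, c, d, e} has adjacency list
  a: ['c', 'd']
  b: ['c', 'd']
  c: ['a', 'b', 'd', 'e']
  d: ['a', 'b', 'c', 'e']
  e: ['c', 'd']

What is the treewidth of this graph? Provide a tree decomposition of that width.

Treewidth 2.
One optimal decomposition is:
Bags: B1 = {b, c, d}  B2 = {c, d, e}  B3 = {a, c, d}
Tree: B1–B2, B2–B3

Each bag holds 3 vertices, so the decomposition has width 2, which upper-bounds the treewidth. On the other hand G contains the 3-clique {c, d, e}. A clique must lie in a single bag of any decomposition, so no decomposition can have width below 2. Combining the bounds, tw(G) = 2.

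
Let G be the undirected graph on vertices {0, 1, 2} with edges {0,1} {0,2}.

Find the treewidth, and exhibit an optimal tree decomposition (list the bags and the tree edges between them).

Each bag holds 2 vertices, so the decomposition has width 1, which upper-bounds the treewidth. Since G has at least one edge (e.g. 0–1), it is not an edgeless graph, so tw(G) ≥ 1. The upper and lower bounds meet at 1, so that is the treewidth.

Treewidth 1.
One optimal decomposition is:
Bags: B1 = {0, 1}  B2 = {0, 2}
Tree: B1–B2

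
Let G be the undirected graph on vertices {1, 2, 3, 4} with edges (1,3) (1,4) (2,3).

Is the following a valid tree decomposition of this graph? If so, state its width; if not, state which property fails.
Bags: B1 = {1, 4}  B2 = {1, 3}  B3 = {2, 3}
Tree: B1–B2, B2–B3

Every vertex of G appears in some bag (union = {1, 2, 3, 4}); every edge is covered by a bag; and for each vertex v the set of bags containing v is connected in the bag tree. The decomposition is therefore valid. The largest bag has 2 vertices, so the width is 1.

Yes; width 1.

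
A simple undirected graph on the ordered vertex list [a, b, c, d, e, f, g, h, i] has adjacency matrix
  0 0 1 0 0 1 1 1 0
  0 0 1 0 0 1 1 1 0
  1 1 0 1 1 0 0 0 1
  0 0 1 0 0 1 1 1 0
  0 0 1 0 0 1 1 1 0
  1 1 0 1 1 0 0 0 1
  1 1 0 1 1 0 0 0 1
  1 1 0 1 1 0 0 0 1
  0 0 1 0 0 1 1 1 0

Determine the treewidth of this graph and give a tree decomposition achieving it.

The largest bag has 5 vertices, giving width 4; this decomposition certifies tw(G) ≤ 4. For the lower bound: the 5 vertex sets {g,i}, {e,f}, {b,c}, {h}, {d} are disjoint, each induces a connected subgraph, and every pair is joined by at least one edge of G. Contracting each set to a single vertex therefore yields K_{5} as a minor, and since treewidth is minor-monotone, tw(G) ≥ tw(K_{5}) = 4. Therefore the treewidth is 4.

Treewidth 4.
Bags: B1 = {c, f, g, h, i}  B2 = {c, e, f, g, h}  B3 = {b, c, f, g, h}  B4 = {c, d, f, g, h}  B5 = {a, c, f, g, h}
Tree: B1–B2, B2–B3, B3–B4, B4–B5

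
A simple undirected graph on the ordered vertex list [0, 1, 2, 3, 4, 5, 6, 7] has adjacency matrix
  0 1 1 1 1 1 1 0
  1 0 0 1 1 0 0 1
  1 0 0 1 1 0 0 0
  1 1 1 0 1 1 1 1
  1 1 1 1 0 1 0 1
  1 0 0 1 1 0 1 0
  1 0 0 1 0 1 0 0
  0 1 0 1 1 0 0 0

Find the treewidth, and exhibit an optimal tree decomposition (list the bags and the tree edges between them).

Treewidth 3.
One such decomposition:
Bags: B1 = {0, 3, 4, 5}  B2 = {0, 3, 5, 6}  B3 = {0, 1, 3, 4}  B4 = {1, 3, 4, 7}  B5 = {0, 2, 3, 4}
Tree: B1–B2, B1–B3, B3–B4, B3–B5

Each bag holds 4 vertices, so the decomposition has width 3, which upper-bounds the treewidth. Conversely, {0, 1, 3, 4} is a clique of size 4, and the vertices of any clique must share a bag in every tree decomposition; so some bag has ≥ 4 vertices and tw(G) ≥ 3. The upper and lower bounds meet at 3, so that is the treewidth.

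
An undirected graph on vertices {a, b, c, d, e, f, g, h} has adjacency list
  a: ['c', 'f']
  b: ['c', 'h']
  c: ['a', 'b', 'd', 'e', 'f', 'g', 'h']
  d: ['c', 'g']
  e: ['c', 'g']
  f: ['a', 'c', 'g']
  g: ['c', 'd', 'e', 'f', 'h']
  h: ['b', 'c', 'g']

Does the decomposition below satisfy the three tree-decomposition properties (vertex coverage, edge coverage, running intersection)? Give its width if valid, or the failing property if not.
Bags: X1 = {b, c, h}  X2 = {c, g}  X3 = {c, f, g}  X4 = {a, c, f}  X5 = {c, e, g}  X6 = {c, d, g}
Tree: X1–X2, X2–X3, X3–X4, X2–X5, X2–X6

No — edge (h,g) lies in no bag.

A tree decomposition must satisfy three properties: every vertex lies in some bag; for every edge, both endpoints lie together in some bag; and for every vertex, the bags containing it form a connected subtree. Here edge (h,g) lies in no bag, so the decomposition is invalid.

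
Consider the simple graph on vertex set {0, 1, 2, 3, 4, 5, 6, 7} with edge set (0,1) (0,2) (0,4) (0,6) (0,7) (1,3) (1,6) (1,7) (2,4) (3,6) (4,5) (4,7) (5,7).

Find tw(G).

2

A width-2 tree decomposition is:
Bags: B1 = {0, 1, 6}  B2 = {0, 1, 7}  B3 = {0, 4, 7}  B4 = {4, 5, 7}  B5 = {0, 2, 4}  B6 = {1, 3, 6}
Tree: B1–B2, B2–B3, B3–B4, B3–B5, B1–B6
Each bag holds 3 vertices, so the decomposition has width 2, which upper-bounds the treewidth. Conversely, {0, 1, 6} is a clique of size 3, and the vertices of any clique must share a bag in every tree decomposition; so some bag has ≥ 3 vertices and tw(G) ≥ 2. Hence tw(G) = 2 exactly.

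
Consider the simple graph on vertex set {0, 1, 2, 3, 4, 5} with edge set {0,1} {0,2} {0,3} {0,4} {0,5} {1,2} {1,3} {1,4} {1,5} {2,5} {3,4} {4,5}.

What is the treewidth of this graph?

A width-3 tree decomposition is:
Bags: B1 = {0, 1, 2, 5}  B2 = {0, 1, 4, 5}  B3 = {0, 1, 3, 4}
Tree: B1–B2, B2–B3
Every bag has size at most 4, so the width is 4 − 1 = 3 and tw(G) ≤ 3. On the other hand G contains the 4-clique {0, 1, 2, 5}. A clique must lie in a single bag of any decomposition, so no decomposition can have width below 3. Combining the bounds, tw(G) = 3.

3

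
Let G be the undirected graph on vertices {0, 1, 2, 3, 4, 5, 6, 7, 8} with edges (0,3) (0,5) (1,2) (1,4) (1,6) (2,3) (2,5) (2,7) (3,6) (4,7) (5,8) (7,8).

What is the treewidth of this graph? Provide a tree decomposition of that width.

Treewidth 3.
One optimal decomposition is:
Bags: B1 = {0, 5, 7, 8}  B2 = {0, 2, 5, 7}  B3 = {0, 2, 3, 7}  B4 = {2, 3, 4, 7}  B5 = {1, 2, 3, 4}  B6 = {1, 3, 4, 6}
Tree: B1–B2, B2–B3, B3–B4, B4–B5, B5–B6

Every bag has size at most 4, so the width is 4 − 1 = 3 and tw(G) ≤ 3. For the lower bound: the 4 vertex sets {0,5,8}, {7}, {2}, {1,3,4,6} are disjoint, each induces a connected subgraph, and every pair is joined by at least one edge of G. Contracting each set to a single vertex therefore yields K_{4} as a minor, and since treewidth is minor-monotone, tw(G) ≥ tw(K_{4}) = 3. Combining the bounds, tw(G) = 3.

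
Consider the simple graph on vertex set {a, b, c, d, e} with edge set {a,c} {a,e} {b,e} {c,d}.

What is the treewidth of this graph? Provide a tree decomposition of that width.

The largest bag has 2 vertices, giving width 1; this decomposition certifies tw(G) ≤ 1. G has an edge, so its treewidth is at least 1. Hence tw(G) = 1 exactly.

Treewidth 1.
Bags: B1 = {b, e}  B2 = {a, e}  B3 = {a, c}  B4 = {c, d}
Tree: B1–B2, B2–B3, B3–B4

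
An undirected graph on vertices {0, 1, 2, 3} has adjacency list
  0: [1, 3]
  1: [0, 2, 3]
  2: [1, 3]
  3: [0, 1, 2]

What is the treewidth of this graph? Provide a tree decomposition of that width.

Every bag has size at most 3, so the width is 3 − 1 = 2 and tw(G) ≤ 2. On the other hand G contains the 3-clique {0, 1, 3}. A clique must lie in a single bag of any decomposition, so no decomposition can have width below 2. Hence tw(G) = 2 exactly.

Treewidth 2.
One optimal decomposition is:
Bags: B1 = {1, 2, 3}  B2 = {0, 1, 3}
Tree: B1–B2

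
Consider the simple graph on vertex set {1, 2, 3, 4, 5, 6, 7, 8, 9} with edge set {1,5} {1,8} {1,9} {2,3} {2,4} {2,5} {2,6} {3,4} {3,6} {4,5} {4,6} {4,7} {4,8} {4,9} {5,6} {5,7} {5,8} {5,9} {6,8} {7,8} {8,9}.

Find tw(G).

3

A width-3 tree decomposition is:
Bags: B1 = {4, 5, 8, 9}  B2 = {4, 5, 7, 8}  B3 = {1, 5, 8, 9}  B4 = {4, 5, 6, 8}  B5 = {2, 4, 5, 6}  B6 = {2, 3, 4, 6}
Tree: B1–B2, B1–B3, B2–B4, B4–B5, B5–B6
The largest bag has 4 vertices, giving width 3; this decomposition certifies tw(G) ≤ 3. Conversely, {1, 5, 8, 9} is a clique of size 4, and the vertices of any clique must share a bag in every tree decomposition; so some bag has ≥ 4 vertices and tw(G) ≥ 3. Combining the bounds, tw(G) = 3.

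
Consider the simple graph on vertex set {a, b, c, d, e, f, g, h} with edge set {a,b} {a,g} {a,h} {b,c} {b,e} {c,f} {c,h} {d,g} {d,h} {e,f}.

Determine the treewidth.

2

A width-2 tree decomposition is:
Bags: B1 = {b, e, f}  B2 = {b, c, f}  B3 = {a, b, c}  B4 = {a, c, h}  B5 = {a, g, h}  B6 = {d, g, h}
Tree: B1–B2, B2–B3, B3–B4, B4–B5, B5–B6
Each bag holds 3 vertices, so the decomposition has width 2, which upper-bounds the treewidth. For the lower bound, G contains the cycle e–f–c–b–e, so G is not a forest; only forests have treewidth ≤ 1, hence tw(G) ≥ 2. The upper and lower bounds meet at 2, so that is the treewidth.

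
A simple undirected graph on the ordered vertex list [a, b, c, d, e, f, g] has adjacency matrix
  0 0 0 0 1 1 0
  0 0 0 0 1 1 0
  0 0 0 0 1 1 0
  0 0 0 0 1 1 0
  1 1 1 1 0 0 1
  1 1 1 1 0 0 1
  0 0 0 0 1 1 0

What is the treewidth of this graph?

2

A width-2 tree decomposition is:
Bags: B1 = {d, e, f}  B2 = {a, e, f}  B3 = {c, e, f}  B4 = {e, f, g}  B5 = {b, e, f}
Tree: B1–B2, B2–B3, B3–B4, B4–B5
Every bag has size at most 3, so the width is 3 − 1 = 2 and tw(G) ≤ 2. The edges f–d–e–a–f form a cycle, so G is not a tree and its treewidth is at least 2. Combining the bounds, tw(G) = 2.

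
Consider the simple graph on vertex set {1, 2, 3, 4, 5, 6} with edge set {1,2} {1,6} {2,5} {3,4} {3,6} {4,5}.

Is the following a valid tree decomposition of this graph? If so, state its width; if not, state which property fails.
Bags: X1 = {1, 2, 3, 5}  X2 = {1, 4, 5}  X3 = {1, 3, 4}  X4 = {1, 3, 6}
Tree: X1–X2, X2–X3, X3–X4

A tree decomposition must satisfy three properties: every vertex lies in some bag; for every edge, both endpoints lie together in some bag; and for every vertex, the bags containing it form a connected subtree. Here bags containing vertex 3 are not connected in the tree, so the decomposition is invalid.

No — bags containing vertex 3 are not connected in the tree.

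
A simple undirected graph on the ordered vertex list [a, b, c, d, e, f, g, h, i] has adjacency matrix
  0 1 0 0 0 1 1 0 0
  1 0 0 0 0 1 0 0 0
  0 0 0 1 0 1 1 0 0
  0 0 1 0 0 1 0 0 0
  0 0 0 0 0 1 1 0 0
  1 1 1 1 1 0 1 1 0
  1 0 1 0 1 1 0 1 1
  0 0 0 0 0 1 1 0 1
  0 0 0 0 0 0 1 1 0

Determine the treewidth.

A width-2 tree decomposition is:
Bags: B1 = {a, f, g}  B2 = {f, g, h}  B3 = {a, b, f}  B4 = {c, f, g}  B5 = {g, h, i}  B6 = {c, d, f}  B7 = {e, f, g}
Tree: B1–B2, B1–B3, B2–B4, B2–B5, B4–B6, B2–B7
Each bag holds 3 vertices, so the decomposition has width 2, which upper-bounds the treewidth. Conversely, {c, d, f} is a clique of size 3, and the vertices of any clique must share a bag in every tree decomposition; so some bag has ≥ 3 vertices and tw(G) ≥ 2. Combining the bounds, tw(G) = 2.

2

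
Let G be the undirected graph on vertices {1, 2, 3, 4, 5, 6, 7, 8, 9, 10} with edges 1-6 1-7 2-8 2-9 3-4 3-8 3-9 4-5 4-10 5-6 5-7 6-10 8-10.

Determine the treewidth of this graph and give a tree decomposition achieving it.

Each bag holds 3 vertices, so the decomposition has width 2, which upper-bounds the treewidth. The edges 7–1–6–5–7 form a cycle, so G is not a tree and its treewidth is at least 2. Combining the bounds, tw(G) = 2.

Treewidth 2.
One such decomposition:
Bags: B1 = {1, 5, 7}  B2 = {1, 5, 6}  B3 = {4, 5, 6}  B4 = {4, 6, 10}  B5 = {3, 4, 10}  B6 = {3, 8, 10}  B7 = {3, 8, 9}  B8 = {2, 8, 9}
Tree: B1–B2, B2–B3, B3–B4, B4–B5, B5–B6, B6–B7, B7–B8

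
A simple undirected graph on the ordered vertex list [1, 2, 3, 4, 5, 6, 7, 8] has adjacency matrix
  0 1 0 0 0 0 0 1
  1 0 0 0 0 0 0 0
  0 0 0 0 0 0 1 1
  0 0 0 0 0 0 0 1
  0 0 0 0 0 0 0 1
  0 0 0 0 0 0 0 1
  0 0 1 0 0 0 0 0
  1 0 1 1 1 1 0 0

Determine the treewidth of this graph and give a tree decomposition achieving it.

Treewidth 1.
One optimal decomposition is:
Bags: B1 = {1, 2}  B2 = {1, 8}  B3 = {3, 8}  B4 = {4, 8}  B5 = {6, 8}  B6 = {5, 8}  B7 = {3, 7}
Tree: B1–B2, B2–B3, B3–B4, B2–B5, B2–B6, B3–B7

The largest bag has 2 vertices, giving width 1; this decomposition certifies tw(G) ≤ 1. Since G has at least one edge (e.g. 2–1), it is not an edgeless graph, so tw(G) ≥ 1. The upper and lower bounds meet at 1, so that is the treewidth.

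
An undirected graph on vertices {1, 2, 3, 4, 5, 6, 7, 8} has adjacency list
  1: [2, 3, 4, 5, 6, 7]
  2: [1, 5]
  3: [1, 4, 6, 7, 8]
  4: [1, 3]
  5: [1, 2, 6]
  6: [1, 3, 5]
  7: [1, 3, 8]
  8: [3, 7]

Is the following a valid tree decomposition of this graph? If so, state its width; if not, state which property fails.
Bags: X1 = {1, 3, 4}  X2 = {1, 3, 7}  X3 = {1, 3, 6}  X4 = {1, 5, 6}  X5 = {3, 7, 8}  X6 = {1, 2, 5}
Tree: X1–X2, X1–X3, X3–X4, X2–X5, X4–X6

Vertex coverage: the bags together contain {1, 2, 3, 4, 5, 6, 7, 8}, the full vertex set. Edge coverage: each edge of G has both endpoints in at least one bag. Running intersection: for every vertex, the bags containing it form a connected subtree. All three properties hold, so this is a valid tree decomposition of width max|bag| − 1 = 2, and hence tw(G) ≤ 2.

Yes; width 2.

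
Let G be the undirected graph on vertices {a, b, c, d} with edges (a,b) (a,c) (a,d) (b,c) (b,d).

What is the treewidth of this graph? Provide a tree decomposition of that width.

Each bag holds 3 vertices, so the decomposition has width 2, which upper-bounds the treewidth. On the other hand G contains the 3-clique {a, b, d}. A clique must lie in a single bag of any decomposition, so no decomposition can have width below 2. Hence tw(G) = 2 exactly.

Treewidth 2.
One optimal decomposition is:
Bags: B1 = {a, b, c}  B2 = {a, b, d}
Tree: B1–B2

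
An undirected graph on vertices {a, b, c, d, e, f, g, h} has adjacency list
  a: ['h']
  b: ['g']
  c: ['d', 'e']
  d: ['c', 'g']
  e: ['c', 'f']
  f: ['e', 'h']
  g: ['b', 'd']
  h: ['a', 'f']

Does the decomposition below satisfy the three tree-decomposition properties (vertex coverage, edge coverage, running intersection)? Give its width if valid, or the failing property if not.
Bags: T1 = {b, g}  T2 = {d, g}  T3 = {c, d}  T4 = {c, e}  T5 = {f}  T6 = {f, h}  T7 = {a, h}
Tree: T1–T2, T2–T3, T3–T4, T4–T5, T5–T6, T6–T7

No — edge (e,f) lies in no bag.

A tree decomposition must satisfy three properties: every vertex lies in some bag; for every edge, both endpoints lie together in some bag; and for every vertex, the bags containing it form a connected subtree. Here edge (e,f) lies in no bag, so the decomposition is invalid.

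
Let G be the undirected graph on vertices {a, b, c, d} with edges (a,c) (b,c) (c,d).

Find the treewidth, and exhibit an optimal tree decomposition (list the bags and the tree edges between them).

The largest bag has 2 vertices, giving width 1; this decomposition certifies tw(G) ≤ 1. Since G has at least one edge (e.g. c–a), it is not an edgeless graph, so tw(G) ≥ 1. Therefore the treewidth is 1.

Treewidth 1.
One optimal decomposition is:
Bags: B1 = {a, c}  B2 = {b, c}  B3 = {c, d}
Tree: B1–B2, B1–B3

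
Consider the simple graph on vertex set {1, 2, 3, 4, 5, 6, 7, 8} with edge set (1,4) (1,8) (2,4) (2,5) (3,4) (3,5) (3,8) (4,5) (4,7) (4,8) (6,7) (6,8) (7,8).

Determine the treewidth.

2

A width-2 tree decomposition is:
Bags: B1 = {4, 7, 8}  B2 = {3, 4, 8}  B3 = {3, 4, 5}  B4 = {2, 4, 5}  B5 = {1, 4, 8}  B6 = {6, 7, 8}
Tree: B1–B2, B2–B3, B3–B4, B1–B5, B1–B6
Every bag has size at most 3, so the width is 3 − 1 = 2 and tw(G) ≤ 2. Conversely, {1, 4, 8} is a clique of size 3, and the vertices of any clique must share a bag in every tree decomposition; so some bag has ≥ 3 vertices and tw(G) ≥ 2. Combining the bounds, tw(G) = 2.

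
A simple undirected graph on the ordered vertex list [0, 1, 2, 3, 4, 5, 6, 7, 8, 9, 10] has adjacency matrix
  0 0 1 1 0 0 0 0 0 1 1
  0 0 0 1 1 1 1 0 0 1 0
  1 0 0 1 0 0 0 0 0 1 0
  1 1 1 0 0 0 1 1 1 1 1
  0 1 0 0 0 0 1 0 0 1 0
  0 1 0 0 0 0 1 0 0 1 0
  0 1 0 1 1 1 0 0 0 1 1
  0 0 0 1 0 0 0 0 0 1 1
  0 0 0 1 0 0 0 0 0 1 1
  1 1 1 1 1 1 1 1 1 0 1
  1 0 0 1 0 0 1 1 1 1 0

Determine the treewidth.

A width-3 tree decomposition is:
Bags: B1 = {3, 6, 9, 10}  B2 = {3, 8, 9, 10}  B3 = {1, 3, 6, 9}  B4 = {3, 7, 9, 10}  B5 = {0, 3, 9, 10}  B6 = {1, 5, 6, 9}  B7 = {1, 4, 6, 9}  B8 = {0, 2, 3, 9}
Tree: B1–B2, B1–B3, B2–B4, B4–B5, B3–B6, B3–B7, B5–B8
The largest bag has 4 vertices, giving width 3; this decomposition certifies tw(G) ≤ 3. For the lower bound, the 4 vertices {1, 3, 6, 9} are pairwise adjacent, and any tree decomposition puts a clique entirely inside one bag — forcing width ≥ 3. Therefore the treewidth is 3.

3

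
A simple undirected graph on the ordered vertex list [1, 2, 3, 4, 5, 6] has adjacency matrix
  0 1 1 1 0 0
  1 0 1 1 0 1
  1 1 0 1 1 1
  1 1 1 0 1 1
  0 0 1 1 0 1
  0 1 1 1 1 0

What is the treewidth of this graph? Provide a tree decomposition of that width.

Each bag holds 4 vertices, so the decomposition has width 3, which upper-bounds the treewidth. Conversely, {1, 2, 3, 4} is a clique of size 4, and the vertices of any clique must share a bag in every tree decomposition; so some bag has ≥ 4 vertices and tw(G) ≥ 3. Hence tw(G) = 3 exactly.

Treewidth 3.
One such decomposition:
Bags: B1 = {2, 3, 4, 6}  B2 = {3, 4, 5, 6}  B3 = {1, 2, 3, 4}
Tree: B1–B2, B1–B3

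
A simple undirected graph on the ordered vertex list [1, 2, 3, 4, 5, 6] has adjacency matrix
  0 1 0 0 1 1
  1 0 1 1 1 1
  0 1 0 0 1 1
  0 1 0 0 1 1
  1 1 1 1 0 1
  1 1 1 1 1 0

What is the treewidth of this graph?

A width-3 tree decomposition is:
Bags: B1 = {2, 4, 5, 6}  B2 = {2, 3, 5, 6}  B3 = {1, 2, 5, 6}
Tree: B1–B2, B1–B3
Every bag has size at most 4, so the width is 4 − 1 = 3 and tw(G) ≤ 3. On the other hand G contains the 4-clique {1, 2, 5, 6}. A clique must lie in a single bag of any decomposition, so no decomposition can have width below 3. Hence tw(G) = 3 exactly.

3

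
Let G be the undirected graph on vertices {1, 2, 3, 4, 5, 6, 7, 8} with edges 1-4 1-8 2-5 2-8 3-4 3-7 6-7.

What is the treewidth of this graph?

A width-1 tree decomposition is:
Bags: B1 = {2, 5}  B2 = {2, 8}  B3 = {1, 8}  B4 = {1, 4}  B5 = {3, 4}  B6 = {3, 7}  B7 = {6, 7}
Tree: B1–B2, B2–B3, B3–B4, B4–B5, B5–B6, B6–B7
Every bag has size at most 2, so the width is 2 − 1 = 1 and tw(G) ≤ 1. Any graph with an edge has treewidth ≥ 1, and G has the edge 5–2. Therefore the treewidth is 1.

1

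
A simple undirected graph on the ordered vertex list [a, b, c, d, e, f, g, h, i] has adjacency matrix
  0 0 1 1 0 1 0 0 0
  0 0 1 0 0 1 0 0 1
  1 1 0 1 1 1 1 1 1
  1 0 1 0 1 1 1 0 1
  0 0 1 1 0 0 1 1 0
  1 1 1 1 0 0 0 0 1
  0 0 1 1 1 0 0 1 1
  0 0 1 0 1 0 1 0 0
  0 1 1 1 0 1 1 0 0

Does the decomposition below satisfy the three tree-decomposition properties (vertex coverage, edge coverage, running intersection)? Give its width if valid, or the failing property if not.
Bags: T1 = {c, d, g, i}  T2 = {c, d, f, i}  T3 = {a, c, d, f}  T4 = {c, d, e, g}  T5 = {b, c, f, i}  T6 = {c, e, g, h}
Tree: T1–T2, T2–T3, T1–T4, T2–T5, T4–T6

Yes; width 3.

Every vertex of G appears in some bag (union = {a, b, c, d, e, f, g, h, i}); every edge is covered by a bag; and for each vertex v the set of bags containing v is connected in the bag tree. The decomposition is therefore valid. The largest bag has 4 vertices, so the width is 3.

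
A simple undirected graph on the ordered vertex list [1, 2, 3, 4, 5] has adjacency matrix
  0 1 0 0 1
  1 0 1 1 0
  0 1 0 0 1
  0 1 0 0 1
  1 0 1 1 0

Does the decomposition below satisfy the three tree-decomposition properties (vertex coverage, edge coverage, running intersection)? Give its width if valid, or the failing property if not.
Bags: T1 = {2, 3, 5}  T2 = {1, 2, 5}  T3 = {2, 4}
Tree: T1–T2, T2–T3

A tree decomposition must satisfy three properties: every vertex lies in some bag; for every edge, both endpoints lie together in some bag; and for every vertex, the bags containing it form a connected subtree. Here edge (5,4) lies in no bag, so the decomposition is invalid.

No — edge (5,4) lies in no bag.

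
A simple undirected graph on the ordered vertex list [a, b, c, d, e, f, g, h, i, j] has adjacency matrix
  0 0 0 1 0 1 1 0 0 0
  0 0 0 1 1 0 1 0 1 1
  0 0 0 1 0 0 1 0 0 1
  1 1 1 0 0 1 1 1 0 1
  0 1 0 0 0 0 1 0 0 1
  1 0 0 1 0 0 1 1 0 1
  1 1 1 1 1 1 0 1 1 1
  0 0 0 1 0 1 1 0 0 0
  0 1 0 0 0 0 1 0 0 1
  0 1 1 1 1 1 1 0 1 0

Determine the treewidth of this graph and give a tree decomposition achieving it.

Treewidth 3.
One such decomposition:
Bags: B1 = {d, f, g, h}  B2 = {d, f, g, j}  B3 = {a, d, f, g}  B4 = {b, d, g, j}  B5 = {b, g, i, j}  B6 = {c, d, g, j}  B7 = {b, e, g, j}
Tree: B1–B2, B1–B3, B2–B4, B4–B5, B2–B6, B4–B7

The largest bag has 4 vertices, giving width 3; this decomposition certifies tw(G) ≤ 3. For the lower bound, the 4 vertices {c, d, g, j} are pairwise adjacent, and any tree decomposition puts a clique entirely inside one bag — forcing width ≥ 3. Combining the bounds, tw(G) = 3.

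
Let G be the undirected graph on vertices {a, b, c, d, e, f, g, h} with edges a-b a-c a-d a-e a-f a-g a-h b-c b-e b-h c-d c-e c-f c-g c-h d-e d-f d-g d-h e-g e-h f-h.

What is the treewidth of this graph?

A width-4 tree decomposition is:
Bags: B1 = {a, b, c, e, h}  B2 = {a, c, d, e, h}  B3 = {a, c, d, f, h}  B4 = {a, c, d, e, g}
Tree: B1–B2, B2–B3, B2–B4
Each bag holds 5 vertices, so the decomposition has width 4, which upper-bounds the treewidth. On the other hand G contains the 5-clique {a, c, d, e, g}. A clique must lie in a single bag of any decomposition, so no decomposition can have width below 4. Hence tw(G) = 4 exactly.

4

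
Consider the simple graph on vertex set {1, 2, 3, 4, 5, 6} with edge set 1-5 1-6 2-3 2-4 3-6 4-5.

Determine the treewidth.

2

A width-2 tree decomposition is:
Bags: B1 = {1, 4, 5}  B2 = {1, 2, 4}  B3 = {1, 2, 3}  B4 = {1, 3, 6}
Tree: B1–B2, B2–B3, B3–B4
The largest bag has 3 vertices, giving width 2; this decomposition certifies tw(G) ≤ 2. For the lower bound, G contains the cycle 1–5–4–2–3–6–1, so G is not a forest; only forests have treewidth ≤ 1, hence tw(G) ≥ 2. Combining the bounds, tw(G) = 2.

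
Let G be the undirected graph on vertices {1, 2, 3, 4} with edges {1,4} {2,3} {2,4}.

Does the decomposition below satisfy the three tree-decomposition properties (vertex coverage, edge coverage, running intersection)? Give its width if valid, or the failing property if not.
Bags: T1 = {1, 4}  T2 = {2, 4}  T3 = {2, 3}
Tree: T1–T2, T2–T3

Every vertex of G appears in some bag (union = {1, 2, 3, 4}); every edge is covered by a bag; and for each vertex v the set of bags containing v is connected in the bag tree. The decomposition is therefore valid. The largest bag has 2 vertices, so the width is 1.

Yes; width 1.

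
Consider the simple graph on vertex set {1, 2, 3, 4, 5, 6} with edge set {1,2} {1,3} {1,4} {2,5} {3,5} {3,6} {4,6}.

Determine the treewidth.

2

A width-2 tree decomposition is:
Bags: B1 = {2, 3, 5}  B2 = {1, 2, 3}  B3 = {1, 3, 6}  B4 = {1, 4, 6}
Tree: B1–B2, B2–B3, B3–B4
Every bag has size at most 3, so the width is 3 − 1 = 2 and tw(G) ≤ 2. For the lower bound, G contains the cycle 5–2–1–3–5, so G is not a forest; only forests have treewidth ≤ 1, hence tw(G) ≥ 2. Therefore the treewidth is 2.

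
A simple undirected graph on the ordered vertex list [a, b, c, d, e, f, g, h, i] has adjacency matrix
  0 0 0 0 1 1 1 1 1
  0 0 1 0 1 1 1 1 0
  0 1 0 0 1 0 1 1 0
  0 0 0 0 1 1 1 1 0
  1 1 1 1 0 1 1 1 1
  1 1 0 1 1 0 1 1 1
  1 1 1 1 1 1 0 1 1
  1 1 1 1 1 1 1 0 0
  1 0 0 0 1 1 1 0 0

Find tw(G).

A width-4 tree decomposition is:
Bags: B1 = {d, e, f, g, h}  B2 = {a, e, f, g, h}  B3 = {b, e, f, g, h}  B4 = {a, e, f, g, i}  B5 = {b, c, e, g, h}
Tree: B1–B2, B2–B3, B2–B4, B3–B5
Each bag holds 5 vertices, so the decomposition has width 4, which upper-bounds the treewidth. Conversely, {b, c, e, g, h} is a clique of size 5, and the vertices of any clique must share a bag in every tree decomposition; so some bag has ≥ 5 vertices and tw(G) ≥ 4. Combining the bounds, tw(G) = 4.

4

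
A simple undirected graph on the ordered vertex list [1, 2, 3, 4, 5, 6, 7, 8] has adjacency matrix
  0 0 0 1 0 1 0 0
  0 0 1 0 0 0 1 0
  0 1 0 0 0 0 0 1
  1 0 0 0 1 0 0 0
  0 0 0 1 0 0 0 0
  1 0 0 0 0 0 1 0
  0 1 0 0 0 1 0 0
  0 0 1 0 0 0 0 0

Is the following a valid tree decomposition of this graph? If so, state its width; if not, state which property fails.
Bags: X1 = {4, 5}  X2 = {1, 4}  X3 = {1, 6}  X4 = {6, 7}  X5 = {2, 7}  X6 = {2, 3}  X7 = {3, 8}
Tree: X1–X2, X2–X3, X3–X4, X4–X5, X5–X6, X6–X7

Yes; width 1.

Checking the three conditions: (i) the bags cover all of {1, 2, 3, 4, 5, 6, 7, 8}; (ii) for each edge, some bag contains both endpoints; (iii) the bags containing any fixed vertex form a subtree. All hold, so the decomposition is valid with width 2 − 1 = 1.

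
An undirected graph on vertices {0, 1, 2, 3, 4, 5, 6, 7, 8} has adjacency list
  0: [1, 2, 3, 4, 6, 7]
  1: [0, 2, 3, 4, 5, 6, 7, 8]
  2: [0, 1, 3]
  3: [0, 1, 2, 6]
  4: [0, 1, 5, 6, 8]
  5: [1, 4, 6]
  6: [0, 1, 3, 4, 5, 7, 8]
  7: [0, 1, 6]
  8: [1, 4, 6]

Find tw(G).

A width-3 tree decomposition is:
Bags: B1 = {0, 1, 4, 6}  B2 = {0, 1, 6, 7}  B3 = {0, 1, 3, 6}  B4 = {1, 4, 6, 8}  B5 = {0, 1, 2, 3}  B6 = {1, 4, 5, 6}
Tree: B1–B2, B2–B3, B1–B4, B3–B5, B4–B6
Every bag has size at most 4, so the width is 4 − 1 = 3 and tw(G) ≤ 3. Conversely, {0, 1, 2, 3} is a clique of size 4, and the vertices of any clique must share a bag in every tree decomposition; so some bag has ≥ 4 vertices and tw(G) ≥ 3. Combining the bounds, tw(G) = 3.

3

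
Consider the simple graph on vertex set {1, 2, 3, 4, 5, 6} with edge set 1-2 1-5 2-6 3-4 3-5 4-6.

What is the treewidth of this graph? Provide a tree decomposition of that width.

Each bag holds 3 vertices, so the decomposition has width 2, which upper-bounds the treewidth. For the lower bound, G contains the cycle 5–3–4–6–2–1–5, so G is not a forest; only forests have treewidth ≤ 1, hence tw(G) ≥ 2. Combining the bounds, tw(G) = 2.

Treewidth 2.
One such decomposition:
Bags: B1 = {3, 4, 5}  B2 = {4, 5, 6}  B3 = {2, 5, 6}  B4 = {1, 2, 5}
Tree: B1–B2, B2–B3, B3–B4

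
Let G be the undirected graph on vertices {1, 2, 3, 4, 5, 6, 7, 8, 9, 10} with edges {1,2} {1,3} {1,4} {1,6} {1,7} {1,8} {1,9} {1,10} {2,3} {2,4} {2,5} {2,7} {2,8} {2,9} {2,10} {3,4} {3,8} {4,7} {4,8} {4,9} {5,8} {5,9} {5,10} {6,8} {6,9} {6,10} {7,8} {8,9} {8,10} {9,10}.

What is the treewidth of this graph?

4

A width-4 tree decomposition is:
Bags: B1 = {1, 2, 4, 8, 9}  B2 = {1, 2, 8, 9, 10}  B3 = {1, 6, 8, 9, 10}  B4 = {2, 5, 8, 9, 10}  B5 = {1, 2, 4, 7, 8}  B6 = {1, 2, 3, 4, 8}
Tree: B1–B2, B2–B3, B2–B4, B1–B5, B5–B6
The largest bag has 5 vertices, giving width 4; this decomposition certifies tw(G) ≤ 4. For the lower bound, the 5 vertices {1, 2, 8, 9, 10} are pairwise adjacent, and any tree decomposition puts a clique entirely inside one bag — forcing width ≥ 4. The upper and lower bounds meet at 4, so that is the treewidth.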